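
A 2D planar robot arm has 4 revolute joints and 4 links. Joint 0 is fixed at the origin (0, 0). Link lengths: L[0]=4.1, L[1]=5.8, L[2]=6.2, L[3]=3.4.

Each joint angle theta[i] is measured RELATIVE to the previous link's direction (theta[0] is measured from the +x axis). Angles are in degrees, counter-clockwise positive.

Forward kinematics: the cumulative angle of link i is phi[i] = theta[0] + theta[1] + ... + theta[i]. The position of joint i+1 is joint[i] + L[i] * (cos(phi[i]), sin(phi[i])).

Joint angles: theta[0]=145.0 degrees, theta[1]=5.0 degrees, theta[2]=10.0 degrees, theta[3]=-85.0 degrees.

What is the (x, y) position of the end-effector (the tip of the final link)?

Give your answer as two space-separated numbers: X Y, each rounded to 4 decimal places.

joint[0] = (0.0000, 0.0000)  (base)
link 0: phi[0] = 145 = 145 deg
  cos(145 deg) = -0.8192, sin(145 deg) = 0.5736
  joint[1] = (0.0000, 0.0000) + 4.1 * (-0.8192, 0.5736) = (0.0000 + -3.3585, 0.0000 + 2.3517) = (-3.3585, 2.3517)
link 1: phi[1] = 145 + 5 = 150 deg
  cos(150 deg) = -0.8660, sin(150 deg) = 0.5000
  joint[2] = (-3.3585, 2.3517) + 5.8 * (-0.8660, 0.5000) = (-3.3585 + -5.0229, 2.3517 + 2.9000) = (-8.3815, 5.2517)
link 2: phi[2] = 145 + 5 + 10 = 160 deg
  cos(160 deg) = -0.9397, sin(160 deg) = 0.3420
  joint[3] = (-8.3815, 5.2517) + 6.2 * (-0.9397, 0.3420) = (-8.3815 + -5.8261, 5.2517 + 2.1205) = (-14.2076, 7.3722)
link 3: phi[3] = 145 + 5 + 10 + -85 = 75 deg
  cos(75 deg) = 0.2588, sin(75 deg) = 0.9659
  joint[4] = (-14.2076, 7.3722) + 3.4 * (0.2588, 0.9659) = (-14.2076 + 0.8800, 7.3722 + 3.2841) = (-13.3276, 10.6563)
End effector: (-13.3276, 10.6563)

Answer: -13.3276 10.6563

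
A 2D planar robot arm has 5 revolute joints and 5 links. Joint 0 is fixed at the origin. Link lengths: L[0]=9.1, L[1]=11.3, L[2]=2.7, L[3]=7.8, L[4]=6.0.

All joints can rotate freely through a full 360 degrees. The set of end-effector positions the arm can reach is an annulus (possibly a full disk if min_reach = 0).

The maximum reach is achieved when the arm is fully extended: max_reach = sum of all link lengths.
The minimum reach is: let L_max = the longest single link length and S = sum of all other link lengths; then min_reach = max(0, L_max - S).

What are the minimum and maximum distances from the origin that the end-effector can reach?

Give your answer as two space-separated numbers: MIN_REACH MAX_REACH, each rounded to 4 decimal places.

Answer: 0.0000 36.9000

Derivation:
Link lengths: [9.1, 11.3, 2.7, 7.8, 6.0]
max_reach = 9.1 + 11.3 + 2.7 + 7.8 + 6 = 36.9
L_max = max([9.1, 11.3, 2.7, 7.8, 6.0]) = 11.3
S (sum of others) = 36.9 - 11.3 = 25.6
min_reach = max(0, 11.3 - 25.6) = max(0, -14.3) = 0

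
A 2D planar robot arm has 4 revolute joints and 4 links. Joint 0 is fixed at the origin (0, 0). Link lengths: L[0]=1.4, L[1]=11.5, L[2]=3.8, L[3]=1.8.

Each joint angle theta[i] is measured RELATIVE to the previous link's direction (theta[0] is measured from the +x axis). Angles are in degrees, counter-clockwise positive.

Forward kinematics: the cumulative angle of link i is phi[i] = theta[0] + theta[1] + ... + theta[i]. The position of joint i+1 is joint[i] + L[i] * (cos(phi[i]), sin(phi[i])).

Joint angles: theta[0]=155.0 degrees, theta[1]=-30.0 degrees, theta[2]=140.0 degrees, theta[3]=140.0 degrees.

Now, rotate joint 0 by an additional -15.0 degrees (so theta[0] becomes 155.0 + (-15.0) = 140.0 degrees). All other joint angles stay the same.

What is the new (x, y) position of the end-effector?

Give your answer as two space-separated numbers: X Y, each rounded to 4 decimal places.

joint[0] = (0.0000, 0.0000)  (base)
link 0: phi[0] = 140 = 140 deg
  cos(140 deg) = -0.7660, sin(140 deg) = 0.6428
  joint[1] = (0.0000, 0.0000) + 1.4 * (-0.7660, 0.6428) = (0.0000 + -1.0725, 0.0000 + 0.8999) = (-1.0725, 0.8999)
link 1: phi[1] = 140 + -30 = 110 deg
  cos(110 deg) = -0.3420, sin(110 deg) = 0.9397
  joint[2] = (-1.0725, 0.8999) + 11.5 * (-0.3420, 0.9397) = (-1.0725 + -3.9332, 0.8999 + 10.8065) = (-5.0057, 11.7064)
link 2: phi[2] = 140 + -30 + 140 = 250 deg
  cos(250 deg) = -0.3420, sin(250 deg) = -0.9397
  joint[3] = (-5.0057, 11.7064) + 3.8 * (-0.3420, -0.9397) = (-5.0057 + -1.2997, 11.7064 + -3.5708) = (-6.3054, 8.1355)
link 3: phi[3] = 140 + -30 + 140 + 140 = 390 deg
  cos(390 deg) = 0.8660, sin(390 deg) = 0.5000
  joint[4] = (-6.3054, 8.1355) + 1.8 * (0.8660, 0.5000) = (-6.3054 + 1.5588, 8.1355 + 0.9000) = (-4.7465, 9.0355)
End effector: (-4.7465, 9.0355)

Answer: -4.7465 9.0355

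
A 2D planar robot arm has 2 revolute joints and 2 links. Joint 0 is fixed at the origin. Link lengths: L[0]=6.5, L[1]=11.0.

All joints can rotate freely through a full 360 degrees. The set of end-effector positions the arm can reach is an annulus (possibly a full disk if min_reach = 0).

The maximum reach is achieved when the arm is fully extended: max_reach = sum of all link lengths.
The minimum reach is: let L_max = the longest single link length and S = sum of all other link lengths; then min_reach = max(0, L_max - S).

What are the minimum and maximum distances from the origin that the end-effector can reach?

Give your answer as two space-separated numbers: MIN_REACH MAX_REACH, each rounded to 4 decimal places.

Answer: 4.5000 17.5000

Derivation:
Link lengths: [6.5, 11.0]
max_reach = 6.5 + 11 = 17.5
L_max = max([6.5, 11.0]) = 11
S (sum of others) = 17.5 - 11 = 6.5
min_reach = max(0, 11 - 6.5) = max(0, 4.5) = 4.5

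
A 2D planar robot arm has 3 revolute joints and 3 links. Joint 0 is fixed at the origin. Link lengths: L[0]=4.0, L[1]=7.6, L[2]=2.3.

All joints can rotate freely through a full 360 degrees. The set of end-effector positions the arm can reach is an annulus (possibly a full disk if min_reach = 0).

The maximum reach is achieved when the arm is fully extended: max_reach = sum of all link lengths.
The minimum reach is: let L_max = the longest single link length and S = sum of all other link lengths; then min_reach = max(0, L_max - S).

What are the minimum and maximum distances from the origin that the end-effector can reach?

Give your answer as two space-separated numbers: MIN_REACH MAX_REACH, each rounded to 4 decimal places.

Answer: 1.3000 13.9000

Derivation:
Link lengths: [4.0, 7.6, 2.3]
max_reach = 4 + 7.6 + 2.3 = 13.9
L_max = max([4.0, 7.6, 2.3]) = 7.6
S (sum of others) = 13.9 - 7.6 = 6.3
min_reach = max(0, 7.6 - 6.3) = max(0, 1.3) = 1.3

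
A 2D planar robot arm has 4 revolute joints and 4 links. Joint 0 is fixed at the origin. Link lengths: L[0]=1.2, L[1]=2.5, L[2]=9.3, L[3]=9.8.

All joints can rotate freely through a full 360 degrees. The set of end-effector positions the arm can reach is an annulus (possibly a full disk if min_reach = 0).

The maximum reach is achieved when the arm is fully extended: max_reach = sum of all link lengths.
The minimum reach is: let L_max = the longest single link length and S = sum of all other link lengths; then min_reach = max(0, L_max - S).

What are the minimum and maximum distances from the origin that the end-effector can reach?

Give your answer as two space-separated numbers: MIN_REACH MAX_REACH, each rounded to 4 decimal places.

Answer: 0.0000 22.8000

Derivation:
Link lengths: [1.2, 2.5, 9.3, 9.8]
max_reach = 1.2 + 2.5 + 9.3 + 9.8 = 22.8
L_max = max([1.2, 2.5, 9.3, 9.8]) = 9.8
S (sum of others) = 22.8 - 9.8 = 13
min_reach = max(0, 9.8 - 13) = max(0, -3.2) = 0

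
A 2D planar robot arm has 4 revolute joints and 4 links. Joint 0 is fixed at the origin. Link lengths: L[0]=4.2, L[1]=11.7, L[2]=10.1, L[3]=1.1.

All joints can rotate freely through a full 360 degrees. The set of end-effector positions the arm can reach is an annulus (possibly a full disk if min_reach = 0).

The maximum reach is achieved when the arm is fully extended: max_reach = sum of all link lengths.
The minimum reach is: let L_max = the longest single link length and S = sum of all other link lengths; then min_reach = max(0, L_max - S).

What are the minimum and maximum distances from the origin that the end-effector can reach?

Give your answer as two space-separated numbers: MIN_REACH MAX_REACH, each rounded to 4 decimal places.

Link lengths: [4.2, 11.7, 10.1, 1.1]
max_reach = 4.2 + 11.7 + 10.1 + 1.1 = 27.1
L_max = max([4.2, 11.7, 10.1, 1.1]) = 11.7
S (sum of others) = 27.1 - 11.7 = 15.4
min_reach = max(0, 11.7 - 15.4) = max(0, -3.7) = 0

Answer: 0.0000 27.1000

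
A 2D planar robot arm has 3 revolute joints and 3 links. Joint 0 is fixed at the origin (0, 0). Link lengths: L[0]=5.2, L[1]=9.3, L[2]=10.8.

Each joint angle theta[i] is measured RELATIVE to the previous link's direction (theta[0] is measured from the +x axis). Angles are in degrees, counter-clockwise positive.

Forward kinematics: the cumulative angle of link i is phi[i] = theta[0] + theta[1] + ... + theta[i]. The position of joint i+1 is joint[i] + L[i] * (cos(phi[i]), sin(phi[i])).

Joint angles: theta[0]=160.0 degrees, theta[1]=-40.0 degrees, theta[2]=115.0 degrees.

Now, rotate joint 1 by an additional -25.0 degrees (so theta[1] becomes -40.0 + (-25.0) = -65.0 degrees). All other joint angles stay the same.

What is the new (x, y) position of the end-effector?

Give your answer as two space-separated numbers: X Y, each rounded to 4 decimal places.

Answer: -15.0500 5.6431

Derivation:
joint[0] = (0.0000, 0.0000)  (base)
link 0: phi[0] = 160 = 160 deg
  cos(160 deg) = -0.9397, sin(160 deg) = 0.3420
  joint[1] = (0.0000, 0.0000) + 5.2 * (-0.9397, 0.3420) = (0.0000 + -4.8864, 0.0000 + 1.7785) = (-4.8864, 1.7785)
link 1: phi[1] = 160 + -65 = 95 deg
  cos(95 deg) = -0.0872, sin(95 deg) = 0.9962
  joint[2] = (-4.8864, 1.7785) + 9.3 * (-0.0872, 0.9962) = (-4.8864 + -0.8105, 1.7785 + 9.2646) = (-5.6970, 11.0431)
link 2: phi[2] = 160 + -65 + 115 = 210 deg
  cos(210 deg) = -0.8660, sin(210 deg) = -0.5000
  joint[3] = (-5.6970, 11.0431) + 10.8 * (-0.8660, -0.5000) = (-5.6970 + -9.3531, 11.0431 + -5.4000) = (-15.0500, 5.6431)
End effector: (-15.0500, 5.6431)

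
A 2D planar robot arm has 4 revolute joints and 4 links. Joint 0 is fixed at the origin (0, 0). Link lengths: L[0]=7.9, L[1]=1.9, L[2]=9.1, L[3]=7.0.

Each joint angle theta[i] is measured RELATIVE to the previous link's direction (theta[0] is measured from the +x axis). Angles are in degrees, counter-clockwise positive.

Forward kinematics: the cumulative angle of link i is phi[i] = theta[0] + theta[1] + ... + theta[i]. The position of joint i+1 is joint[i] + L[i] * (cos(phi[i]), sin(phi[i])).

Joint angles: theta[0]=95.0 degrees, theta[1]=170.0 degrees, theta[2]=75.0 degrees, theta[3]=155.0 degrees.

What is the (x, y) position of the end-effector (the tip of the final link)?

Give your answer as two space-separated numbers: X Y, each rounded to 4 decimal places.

joint[0] = (0.0000, 0.0000)  (base)
link 0: phi[0] = 95 = 95 deg
  cos(95 deg) = -0.0872, sin(95 deg) = 0.9962
  joint[1] = (0.0000, 0.0000) + 7.9 * (-0.0872, 0.9962) = (0.0000 + -0.6885, 0.0000 + 7.8699) = (-0.6885, 7.8699)
link 1: phi[1] = 95 + 170 = 265 deg
  cos(265 deg) = -0.0872, sin(265 deg) = -0.9962
  joint[2] = (-0.6885, 7.8699) + 1.9 * (-0.0872, -0.9962) = (-0.6885 + -0.1656, 7.8699 + -1.8928) = (-0.8541, 5.9772)
link 2: phi[2] = 95 + 170 + 75 = 340 deg
  cos(340 deg) = 0.9397, sin(340 deg) = -0.3420
  joint[3] = (-0.8541, 5.9772) + 9.1 * (0.9397, -0.3420) = (-0.8541 + 8.5512, 5.9772 + -3.1124) = (7.6971, 2.8648)
link 3: phi[3] = 95 + 170 + 75 + 155 = 495 deg
  cos(495 deg) = -0.7071, sin(495 deg) = 0.7071
  joint[4] = (7.6971, 2.8648) + 7 * (-0.7071, 0.7071) = (7.6971 + -4.9497, 2.8648 + 4.9497) = (2.7473, 7.8145)
End effector: (2.7473, 7.8145)

Answer: 2.7473 7.8145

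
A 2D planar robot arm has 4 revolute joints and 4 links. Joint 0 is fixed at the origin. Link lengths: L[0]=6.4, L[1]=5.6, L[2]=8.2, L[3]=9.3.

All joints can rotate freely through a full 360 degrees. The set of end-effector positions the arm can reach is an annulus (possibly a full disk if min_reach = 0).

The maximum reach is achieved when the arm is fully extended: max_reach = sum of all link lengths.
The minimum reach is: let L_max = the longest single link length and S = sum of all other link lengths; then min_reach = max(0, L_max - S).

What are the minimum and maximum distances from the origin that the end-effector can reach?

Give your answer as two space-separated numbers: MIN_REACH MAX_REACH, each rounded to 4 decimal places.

Link lengths: [6.4, 5.6, 8.2, 9.3]
max_reach = 6.4 + 5.6 + 8.2 + 9.3 = 29.5
L_max = max([6.4, 5.6, 8.2, 9.3]) = 9.3
S (sum of others) = 29.5 - 9.3 = 20.2
min_reach = max(0, 9.3 - 20.2) = max(0, -10.9) = 0

Answer: 0.0000 29.5000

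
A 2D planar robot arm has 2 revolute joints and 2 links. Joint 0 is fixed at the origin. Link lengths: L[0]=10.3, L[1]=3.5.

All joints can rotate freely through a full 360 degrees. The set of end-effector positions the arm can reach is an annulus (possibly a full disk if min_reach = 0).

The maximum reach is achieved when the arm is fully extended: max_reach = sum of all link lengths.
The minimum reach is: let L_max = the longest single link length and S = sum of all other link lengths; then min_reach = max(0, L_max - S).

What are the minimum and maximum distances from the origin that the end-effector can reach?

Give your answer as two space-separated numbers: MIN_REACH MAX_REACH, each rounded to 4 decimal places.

Answer: 6.8000 13.8000

Derivation:
Link lengths: [10.3, 3.5]
max_reach = 10.3 + 3.5 = 13.8
L_max = max([10.3, 3.5]) = 10.3
S (sum of others) = 13.8 - 10.3 = 3.5
min_reach = max(0, 10.3 - 3.5) = max(0, 6.8) = 6.8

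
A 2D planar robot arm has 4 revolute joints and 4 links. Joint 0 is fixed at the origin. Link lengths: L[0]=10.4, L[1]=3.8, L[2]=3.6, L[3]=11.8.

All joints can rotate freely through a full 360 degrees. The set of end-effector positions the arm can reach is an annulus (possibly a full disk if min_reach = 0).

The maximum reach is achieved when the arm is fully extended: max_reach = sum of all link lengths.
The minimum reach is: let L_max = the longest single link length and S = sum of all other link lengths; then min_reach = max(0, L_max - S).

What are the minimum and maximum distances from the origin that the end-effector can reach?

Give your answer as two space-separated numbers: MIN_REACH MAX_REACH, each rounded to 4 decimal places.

Answer: 0.0000 29.6000

Derivation:
Link lengths: [10.4, 3.8, 3.6, 11.8]
max_reach = 10.4 + 3.8 + 3.6 + 11.8 = 29.6
L_max = max([10.4, 3.8, 3.6, 11.8]) = 11.8
S (sum of others) = 29.6 - 11.8 = 17.8
min_reach = max(0, 11.8 - 17.8) = max(0, -6) = 0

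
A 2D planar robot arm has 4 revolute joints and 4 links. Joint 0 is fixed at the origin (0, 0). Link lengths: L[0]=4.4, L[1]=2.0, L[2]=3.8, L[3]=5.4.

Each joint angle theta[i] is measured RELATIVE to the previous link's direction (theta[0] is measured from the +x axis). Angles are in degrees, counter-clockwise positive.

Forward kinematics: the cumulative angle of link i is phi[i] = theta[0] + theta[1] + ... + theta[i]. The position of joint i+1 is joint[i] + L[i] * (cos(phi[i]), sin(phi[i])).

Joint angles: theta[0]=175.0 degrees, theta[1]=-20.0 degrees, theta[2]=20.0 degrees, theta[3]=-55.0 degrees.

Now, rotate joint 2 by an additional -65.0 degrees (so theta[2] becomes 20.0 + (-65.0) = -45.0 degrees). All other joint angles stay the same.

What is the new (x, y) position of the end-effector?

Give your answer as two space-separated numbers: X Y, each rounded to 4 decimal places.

Answer: -4.3982 9.2230

Derivation:
joint[0] = (0.0000, 0.0000)  (base)
link 0: phi[0] = 175 = 175 deg
  cos(175 deg) = -0.9962, sin(175 deg) = 0.0872
  joint[1] = (0.0000, 0.0000) + 4.4 * (-0.9962, 0.0872) = (0.0000 + -4.3833, 0.0000 + 0.3835) = (-4.3833, 0.3835)
link 1: phi[1] = 175 + -20 = 155 deg
  cos(155 deg) = -0.9063, sin(155 deg) = 0.4226
  joint[2] = (-4.3833, 0.3835) + 2 * (-0.9063, 0.4226) = (-4.3833 + -1.8126, 0.3835 + 0.8452) = (-6.1959, 1.2287)
link 2: phi[2] = 175 + -20 + -45 = 110 deg
  cos(110 deg) = -0.3420, sin(110 deg) = 0.9397
  joint[3] = (-6.1959, 1.2287) + 3.8 * (-0.3420, 0.9397) = (-6.1959 + -1.2997, 1.2287 + 3.5708) = (-7.4955, 4.7996)
link 3: phi[3] = 175 + -20 + -45 + -55 = 55 deg
  cos(55 deg) = 0.5736, sin(55 deg) = 0.8192
  joint[4] = (-7.4955, 4.7996) + 5.4 * (0.5736, 0.8192) = (-7.4955 + 3.0973, 4.7996 + 4.4234) = (-4.3982, 9.2230)
End effector: (-4.3982, 9.2230)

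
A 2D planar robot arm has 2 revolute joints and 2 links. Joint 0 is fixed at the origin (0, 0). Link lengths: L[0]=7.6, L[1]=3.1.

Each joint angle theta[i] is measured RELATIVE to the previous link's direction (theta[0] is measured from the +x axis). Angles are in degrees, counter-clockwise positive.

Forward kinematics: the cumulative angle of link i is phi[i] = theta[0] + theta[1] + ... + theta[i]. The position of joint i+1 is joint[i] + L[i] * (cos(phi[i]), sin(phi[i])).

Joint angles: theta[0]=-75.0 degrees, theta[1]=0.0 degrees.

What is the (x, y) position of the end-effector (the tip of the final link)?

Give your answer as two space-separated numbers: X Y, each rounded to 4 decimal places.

joint[0] = (0.0000, 0.0000)  (base)
link 0: phi[0] = -75 = -75 deg
  cos(-75 deg) = 0.2588, sin(-75 deg) = -0.9659
  joint[1] = (0.0000, 0.0000) + 7.6 * (0.2588, -0.9659) = (0.0000 + 1.9670, 0.0000 + -7.3410) = (1.9670, -7.3410)
link 1: phi[1] = -75 + 0 = -75 deg
  cos(-75 deg) = 0.2588, sin(-75 deg) = -0.9659
  joint[2] = (1.9670, -7.3410) + 3.1 * (0.2588, -0.9659) = (1.9670 + 0.8023, -7.3410 + -2.9944) = (2.7694, -10.3354)
End effector: (2.7694, -10.3354)

Answer: 2.7694 -10.3354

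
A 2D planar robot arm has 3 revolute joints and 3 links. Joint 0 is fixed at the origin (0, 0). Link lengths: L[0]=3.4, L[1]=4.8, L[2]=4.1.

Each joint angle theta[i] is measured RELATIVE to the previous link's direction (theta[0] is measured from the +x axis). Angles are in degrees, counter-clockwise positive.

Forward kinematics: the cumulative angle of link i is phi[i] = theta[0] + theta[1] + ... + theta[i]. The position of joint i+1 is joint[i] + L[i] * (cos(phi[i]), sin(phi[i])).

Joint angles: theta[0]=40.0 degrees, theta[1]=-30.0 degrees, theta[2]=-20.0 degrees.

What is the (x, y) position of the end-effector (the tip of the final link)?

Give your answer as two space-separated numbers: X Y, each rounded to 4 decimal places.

Answer: 11.3693 2.3070

Derivation:
joint[0] = (0.0000, 0.0000)  (base)
link 0: phi[0] = 40 = 40 deg
  cos(40 deg) = 0.7660, sin(40 deg) = 0.6428
  joint[1] = (0.0000, 0.0000) + 3.4 * (0.7660, 0.6428) = (0.0000 + 2.6046, 0.0000 + 2.1855) = (2.6046, 2.1855)
link 1: phi[1] = 40 + -30 = 10 deg
  cos(10 deg) = 0.9848, sin(10 deg) = 0.1736
  joint[2] = (2.6046, 2.1855) + 4.8 * (0.9848, 0.1736) = (2.6046 + 4.7271, 2.1855 + 0.8335) = (7.3316, 3.0190)
link 2: phi[2] = 40 + -30 + -20 = -10 deg
  cos(-10 deg) = 0.9848, sin(-10 deg) = -0.1736
  joint[3] = (7.3316, 3.0190) + 4.1 * (0.9848, -0.1736) = (7.3316 + 4.0377, 3.0190 + -0.7120) = (11.3693, 2.3070)
End effector: (11.3693, 2.3070)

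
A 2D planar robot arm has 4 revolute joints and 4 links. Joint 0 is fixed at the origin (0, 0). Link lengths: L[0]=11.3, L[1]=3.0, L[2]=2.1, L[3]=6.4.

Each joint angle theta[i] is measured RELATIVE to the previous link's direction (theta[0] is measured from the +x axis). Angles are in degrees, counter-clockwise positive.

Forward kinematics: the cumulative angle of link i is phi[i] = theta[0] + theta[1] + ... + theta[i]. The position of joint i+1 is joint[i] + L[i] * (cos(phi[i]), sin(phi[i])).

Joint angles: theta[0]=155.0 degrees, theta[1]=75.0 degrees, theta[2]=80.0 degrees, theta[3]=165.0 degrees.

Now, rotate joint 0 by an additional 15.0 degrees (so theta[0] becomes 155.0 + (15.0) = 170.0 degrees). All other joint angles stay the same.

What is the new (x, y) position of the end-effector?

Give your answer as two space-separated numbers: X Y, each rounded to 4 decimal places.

Answer: -14.7898 2.9415

Derivation:
joint[0] = (0.0000, 0.0000)  (base)
link 0: phi[0] = 170 = 170 deg
  cos(170 deg) = -0.9848, sin(170 deg) = 0.1736
  joint[1] = (0.0000, 0.0000) + 11.3 * (-0.9848, 0.1736) = (0.0000 + -11.1283, 0.0000 + 1.9622) = (-11.1283, 1.9622)
link 1: phi[1] = 170 + 75 = 245 deg
  cos(245 deg) = -0.4226, sin(245 deg) = -0.9063
  joint[2] = (-11.1283, 1.9622) + 3 * (-0.4226, -0.9063) = (-11.1283 + -1.2679, 1.9622 + -2.7189) = (-12.3962, -0.7567)
link 2: phi[2] = 170 + 75 + 80 = 325 deg
  cos(325 deg) = 0.8192, sin(325 deg) = -0.5736
  joint[3] = (-12.3962, -0.7567) + 2.1 * (0.8192, -0.5736) = (-12.3962 + 1.7202, -0.7567 + -1.2045) = (-10.6760, -1.9612)
link 3: phi[3] = 170 + 75 + 80 + 165 = 490 deg
  cos(490 deg) = -0.6428, sin(490 deg) = 0.7660
  joint[4] = (-10.6760, -1.9612) + 6.4 * (-0.6428, 0.7660) = (-10.6760 + -4.1138, -1.9612 + 4.9027) = (-14.7898, 2.9415)
End effector: (-14.7898, 2.9415)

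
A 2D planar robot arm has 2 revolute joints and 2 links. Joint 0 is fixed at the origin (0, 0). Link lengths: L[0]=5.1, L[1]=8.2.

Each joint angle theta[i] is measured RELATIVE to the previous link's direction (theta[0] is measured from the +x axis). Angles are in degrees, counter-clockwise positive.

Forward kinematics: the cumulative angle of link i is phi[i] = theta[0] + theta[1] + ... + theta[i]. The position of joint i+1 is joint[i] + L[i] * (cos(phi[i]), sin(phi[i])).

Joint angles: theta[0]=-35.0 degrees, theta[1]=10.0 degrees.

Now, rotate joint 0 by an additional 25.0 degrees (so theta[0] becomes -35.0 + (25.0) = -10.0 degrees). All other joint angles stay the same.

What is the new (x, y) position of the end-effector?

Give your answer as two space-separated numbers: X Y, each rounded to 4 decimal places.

Answer: 13.2225 -0.8856

Derivation:
joint[0] = (0.0000, 0.0000)  (base)
link 0: phi[0] = -10 = -10 deg
  cos(-10 deg) = 0.9848, sin(-10 deg) = -0.1736
  joint[1] = (0.0000, 0.0000) + 5.1 * (0.9848, -0.1736) = (0.0000 + 5.0225, 0.0000 + -0.8856) = (5.0225, -0.8856)
link 1: phi[1] = -10 + 10 = 0 deg
  cos(0 deg) = 1.0000, sin(0 deg) = 0.0000
  joint[2] = (5.0225, -0.8856) + 8.2 * (1.0000, 0.0000) = (5.0225 + 8.2000, -0.8856 + 0.0000) = (13.2225, -0.8856)
End effector: (13.2225, -0.8856)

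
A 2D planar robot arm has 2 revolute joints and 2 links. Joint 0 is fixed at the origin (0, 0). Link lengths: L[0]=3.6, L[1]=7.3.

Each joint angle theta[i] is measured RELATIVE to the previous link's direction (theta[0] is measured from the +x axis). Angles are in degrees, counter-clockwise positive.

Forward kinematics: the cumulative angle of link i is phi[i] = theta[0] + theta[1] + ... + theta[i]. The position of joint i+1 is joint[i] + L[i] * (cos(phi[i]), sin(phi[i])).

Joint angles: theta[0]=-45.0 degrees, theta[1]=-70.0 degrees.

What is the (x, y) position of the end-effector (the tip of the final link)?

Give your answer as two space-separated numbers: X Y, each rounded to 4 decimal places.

Answer: -0.5395 -9.1616

Derivation:
joint[0] = (0.0000, 0.0000)  (base)
link 0: phi[0] = -45 = -45 deg
  cos(-45 deg) = 0.7071, sin(-45 deg) = -0.7071
  joint[1] = (0.0000, 0.0000) + 3.6 * (0.7071, -0.7071) = (0.0000 + 2.5456, 0.0000 + -2.5456) = (2.5456, -2.5456)
link 1: phi[1] = -45 + -70 = -115 deg
  cos(-115 deg) = -0.4226, sin(-115 deg) = -0.9063
  joint[2] = (2.5456, -2.5456) + 7.3 * (-0.4226, -0.9063) = (2.5456 + -3.0851, -2.5456 + -6.6160) = (-0.5395, -9.1616)
End effector: (-0.5395, -9.1616)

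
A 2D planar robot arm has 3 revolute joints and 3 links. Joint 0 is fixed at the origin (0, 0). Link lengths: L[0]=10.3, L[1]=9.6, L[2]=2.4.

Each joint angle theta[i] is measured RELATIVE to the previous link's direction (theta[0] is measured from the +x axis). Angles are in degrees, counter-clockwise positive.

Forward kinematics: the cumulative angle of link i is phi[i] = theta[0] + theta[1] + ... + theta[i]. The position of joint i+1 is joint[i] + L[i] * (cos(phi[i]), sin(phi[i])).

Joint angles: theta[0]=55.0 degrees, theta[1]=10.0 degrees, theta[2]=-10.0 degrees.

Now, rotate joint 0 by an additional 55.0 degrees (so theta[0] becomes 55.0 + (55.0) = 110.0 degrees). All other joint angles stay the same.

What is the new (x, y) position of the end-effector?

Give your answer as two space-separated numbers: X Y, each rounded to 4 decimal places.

Answer: -9.1437 20.2479

Derivation:
joint[0] = (0.0000, 0.0000)  (base)
link 0: phi[0] = 110 = 110 deg
  cos(110 deg) = -0.3420, sin(110 deg) = 0.9397
  joint[1] = (0.0000, 0.0000) + 10.3 * (-0.3420, 0.9397) = (0.0000 + -3.5228, 0.0000 + 9.6788) = (-3.5228, 9.6788)
link 1: phi[1] = 110 + 10 = 120 deg
  cos(120 deg) = -0.5000, sin(120 deg) = 0.8660
  joint[2] = (-3.5228, 9.6788) + 9.6 * (-0.5000, 0.8660) = (-3.5228 + -4.8000, 9.6788 + 8.3138) = (-8.3228, 17.9927)
link 2: phi[2] = 110 + 10 + -10 = 110 deg
  cos(110 deg) = -0.3420, sin(110 deg) = 0.9397
  joint[3] = (-8.3228, 17.9927) + 2.4 * (-0.3420, 0.9397) = (-8.3228 + -0.8208, 17.9927 + 2.2553) = (-9.1437, 20.2479)
End effector: (-9.1437, 20.2479)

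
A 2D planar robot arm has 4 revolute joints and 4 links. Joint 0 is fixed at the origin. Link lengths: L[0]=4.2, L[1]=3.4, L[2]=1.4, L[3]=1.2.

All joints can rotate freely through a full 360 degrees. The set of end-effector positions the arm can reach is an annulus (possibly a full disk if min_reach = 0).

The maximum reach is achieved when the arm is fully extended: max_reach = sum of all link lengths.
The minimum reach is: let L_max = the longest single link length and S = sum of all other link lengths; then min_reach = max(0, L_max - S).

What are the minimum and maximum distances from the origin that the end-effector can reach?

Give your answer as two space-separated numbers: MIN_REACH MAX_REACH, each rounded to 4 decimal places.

Link lengths: [4.2, 3.4, 1.4, 1.2]
max_reach = 4.2 + 3.4 + 1.4 + 1.2 = 10.2
L_max = max([4.2, 3.4, 1.4, 1.2]) = 4.2
S (sum of others) = 10.2 - 4.2 = 6
min_reach = max(0, 4.2 - 6) = max(0, -1.8) = 0

Answer: 0.0000 10.2000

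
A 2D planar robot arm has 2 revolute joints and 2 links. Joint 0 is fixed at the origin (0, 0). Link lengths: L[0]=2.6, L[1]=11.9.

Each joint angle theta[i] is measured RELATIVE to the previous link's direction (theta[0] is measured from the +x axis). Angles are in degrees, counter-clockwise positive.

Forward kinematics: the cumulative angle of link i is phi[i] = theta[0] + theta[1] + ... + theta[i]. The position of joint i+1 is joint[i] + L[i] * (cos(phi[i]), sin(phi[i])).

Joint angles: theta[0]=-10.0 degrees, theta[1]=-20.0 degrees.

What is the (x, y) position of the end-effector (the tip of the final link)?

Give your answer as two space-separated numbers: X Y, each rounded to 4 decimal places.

joint[0] = (0.0000, 0.0000)  (base)
link 0: phi[0] = -10 = -10 deg
  cos(-10 deg) = 0.9848, sin(-10 deg) = -0.1736
  joint[1] = (0.0000, 0.0000) + 2.6 * (0.9848, -0.1736) = (0.0000 + 2.5605, 0.0000 + -0.4515) = (2.5605, -0.4515)
link 1: phi[1] = -10 + -20 = -30 deg
  cos(-30 deg) = 0.8660, sin(-30 deg) = -0.5000
  joint[2] = (2.5605, -0.4515) + 11.9 * (0.8660, -0.5000) = (2.5605 + 10.3057, -0.4515 + -5.9500) = (12.8662, -6.4015)
End effector: (12.8662, -6.4015)

Answer: 12.8662 -6.4015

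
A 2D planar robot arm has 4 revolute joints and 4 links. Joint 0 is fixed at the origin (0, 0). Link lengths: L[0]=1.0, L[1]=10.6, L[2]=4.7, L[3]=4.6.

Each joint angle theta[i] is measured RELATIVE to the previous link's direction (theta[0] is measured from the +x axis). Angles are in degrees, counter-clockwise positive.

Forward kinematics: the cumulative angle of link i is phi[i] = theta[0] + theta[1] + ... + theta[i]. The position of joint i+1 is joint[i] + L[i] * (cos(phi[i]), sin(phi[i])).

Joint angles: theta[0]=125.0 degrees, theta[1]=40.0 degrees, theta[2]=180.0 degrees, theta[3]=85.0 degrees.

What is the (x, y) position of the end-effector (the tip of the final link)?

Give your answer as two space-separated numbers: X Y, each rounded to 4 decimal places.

Answer: -4.6992 6.6688

Derivation:
joint[0] = (0.0000, 0.0000)  (base)
link 0: phi[0] = 125 = 125 deg
  cos(125 deg) = -0.5736, sin(125 deg) = 0.8192
  joint[1] = (0.0000, 0.0000) + 1 * (-0.5736, 0.8192) = (0.0000 + -0.5736, 0.0000 + 0.8192) = (-0.5736, 0.8192)
link 1: phi[1] = 125 + 40 = 165 deg
  cos(165 deg) = -0.9659, sin(165 deg) = 0.2588
  joint[2] = (-0.5736, 0.8192) + 10.6 * (-0.9659, 0.2588) = (-0.5736 + -10.2388, 0.8192 + 2.7435) = (-10.8124, 3.5626)
link 2: phi[2] = 125 + 40 + 180 = 345 deg
  cos(345 deg) = 0.9659, sin(345 deg) = -0.2588
  joint[3] = (-10.8124, 3.5626) + 4.7 * (0.9659, -0.2588) = (-10.8124 + 4.5399, 3.5626 + -1.2164) = (-6.2725, 2.3462)
link 3: phi[3] = 125 + 40 + 180 + 85 = 430 deg
  cos(430 deg) = 0.3420, sin(430 deg) = 0.9397
  joint[4] = (-6.2725, 2.3462) + 4.6 * (0.3420, 0.9397) = (-6.2725 + 1.5733, 2.3462 + 4.3226) = (-4.6992, 6.6688)
End effector: (-4.6992, 6.6688)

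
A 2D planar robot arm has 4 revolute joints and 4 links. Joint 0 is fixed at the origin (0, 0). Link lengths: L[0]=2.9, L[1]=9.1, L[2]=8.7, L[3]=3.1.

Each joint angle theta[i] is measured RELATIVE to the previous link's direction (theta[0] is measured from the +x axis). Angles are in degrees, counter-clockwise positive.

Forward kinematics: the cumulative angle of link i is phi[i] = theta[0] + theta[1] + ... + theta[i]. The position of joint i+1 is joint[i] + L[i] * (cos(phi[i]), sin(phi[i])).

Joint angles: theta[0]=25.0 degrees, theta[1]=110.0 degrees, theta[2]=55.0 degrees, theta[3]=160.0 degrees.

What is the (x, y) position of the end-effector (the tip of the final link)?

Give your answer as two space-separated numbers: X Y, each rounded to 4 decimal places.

Answer: -9.3213 5.6112

Derivation:
joint[0] = (0.0000, 0.0000)  (base)
link 0: phi[0] = 25 = 25 deg
  cos(25 deg) = 0.9063, sin(25 deg) = 0.4226
  joint[1] = (0.0000, 0.0000) + 2.9 * (0.9063, 0.4226) = (0.0000 + 2.6283, 0.0000 + 1.2256) = (2.6283, 1.2256)
link 1: phi[1] = 25 + 110 = 135 deg
  cos(135 deg) = -0.7071, sin(135 deg) = 0.7071
  joint[2] = (2.6283, 1.2256) + 9.1 * (-0.7071, 0.7071) = (2.6283 + -6.4347, 1.2256 + 6.4347) = (-3.8064, 7.6603)
link 2: phi[2] = 25 + 110 + 55 = 190 deg
  cos(190 deg) = -0.9848, sin(190 deg) = -0.1736
  joint[3] = (-3.8064, 7.6603) + 8.7 * (-0.9848, -0.1736) = (-3.8064 + -8.5678, 7.6603 + -1.5107) = (-12.3742, 6.1495)
link 3: phi[3] = 25 + 110 + 55 + 160 = 350 deg
  cos(350 deg) = 0.9848, sin(350 deg) = -0.1736
  joint[4] = (-12.3742, 6.1495) + 3.1 * (0.9848, -0.1736) = (-12.3742 + 3.0529, 6.1495 + -0.5383) = (-9.3213, 5.6112)
End effector: (-9.3213, 5.6112)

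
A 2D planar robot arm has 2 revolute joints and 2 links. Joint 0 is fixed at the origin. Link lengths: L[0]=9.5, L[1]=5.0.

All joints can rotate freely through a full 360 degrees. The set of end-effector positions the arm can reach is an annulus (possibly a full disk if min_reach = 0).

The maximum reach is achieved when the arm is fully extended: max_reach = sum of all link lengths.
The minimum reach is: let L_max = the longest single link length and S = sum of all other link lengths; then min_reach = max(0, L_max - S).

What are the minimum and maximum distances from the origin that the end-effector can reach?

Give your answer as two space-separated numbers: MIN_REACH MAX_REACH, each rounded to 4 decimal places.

Answer: 4.5000 14.5000

Derivation:
Link lengths: [9.5, 5.0]
max_reach = 9.5 + 5 = 14.5
L_max = max([9.5, 5.0]) = 9.5
S (sum of others) = 14.5 - 9.5 = 5
min_reach = max(0, 9.5 - 5) = max(0, 4.5) = 4.5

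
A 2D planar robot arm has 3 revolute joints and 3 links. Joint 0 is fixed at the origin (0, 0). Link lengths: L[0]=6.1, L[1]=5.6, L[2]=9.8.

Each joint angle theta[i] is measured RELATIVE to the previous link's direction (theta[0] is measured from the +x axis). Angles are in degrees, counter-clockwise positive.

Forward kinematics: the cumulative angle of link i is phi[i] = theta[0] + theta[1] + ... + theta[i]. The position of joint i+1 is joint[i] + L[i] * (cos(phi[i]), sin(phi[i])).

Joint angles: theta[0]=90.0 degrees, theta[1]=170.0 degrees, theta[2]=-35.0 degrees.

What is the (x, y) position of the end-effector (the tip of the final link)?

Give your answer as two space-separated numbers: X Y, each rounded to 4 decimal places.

joint[0] = (0.0000, 0.0000)  (base)
link 0: phi[0] = 90 = 90 deg
  cos(90 deg) = 0.0000, sin(90 deg) = 1.0000
  joint[1] = (0.0000, 0.0000) + 6.1 * (0.0000, 1.0000) = (0.0000 + 0.0000, 0.0000 + 6.1000) = (0.0000, 6.1000)
link 1: phi[1] = 90 + 170 = 260 deg
  cos(260 deg) = -0.1736, sin(260 deg) = -0.9848
  joint[2] = (0.0000, 6.1000) + 5.6 * (-0.1736, -0.9848) = (0.0000 + -0.9724, 6.1000 + -5.5149) = (-0.9724, 0.5851)
link 2: phi[2] = 90 + 170 + -35 = 225 deg
  cos(225 deg) = -0.7071, sin(225 deg) = -0.7071
  joint[3] = (-0.9724, 0.5851) + 9.8 * (-0.7071, -0.7071) = (-0.9724 + -6.9296, 0.5851 + -6.9296) = (-7.9021, -6.3446)
End effector: (-7.9021, -6.3446)

Answer: -7.9021 -6.3446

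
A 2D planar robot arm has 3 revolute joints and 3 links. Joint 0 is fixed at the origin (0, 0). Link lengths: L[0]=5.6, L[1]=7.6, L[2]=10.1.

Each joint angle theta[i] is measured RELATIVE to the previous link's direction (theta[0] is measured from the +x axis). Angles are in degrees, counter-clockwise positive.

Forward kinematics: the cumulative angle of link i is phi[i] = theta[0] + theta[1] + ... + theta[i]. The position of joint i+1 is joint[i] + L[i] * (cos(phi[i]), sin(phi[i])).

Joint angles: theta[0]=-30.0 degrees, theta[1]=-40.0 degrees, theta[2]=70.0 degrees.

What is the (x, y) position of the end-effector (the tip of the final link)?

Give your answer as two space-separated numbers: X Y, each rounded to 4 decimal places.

joint[0] = (0.0000, 0.0000)  (base)
link 0: phi[0] = -30 = -30 deg
  cos(-30 deg) = 0.8660, sin(-30 deg) = -0.5000
  joint[1] = (0.0000, 0.0000) + 5.6 * (0.8660, -0.5000) = (0.0000 + 4.8497, 0.0000 + -2.8000) = (4.8497, -2.8000)
link 1: phi[1] = -30 + -40 = -70 deg
  cos(-70 deg) = 0.3420, sin(-70 deg) = -0.9397
  joint[2] = (4.8497, -2.8000) + 7.6 * (0.3420, -0.9397) = (4.8497 + 2.5994, -2.8000 + -7.1417) = (7.4491, -9.9417)
link 2: phi[2] = -30 + -40 + 70 = 0 deg
  cos(0 deg) = 1.0000, sin(0 deg) = 0.0000
  joint[3] = (7.4491, -9.9417) + 10.1 * (1.0000, 0.0000) = (7.4491 + 10.1000, -9.9417 + 0.0000) = (17.5491, -9.9417)
End effector: (17.5491, -9.9417)

Answer: 17.5491 -9.9417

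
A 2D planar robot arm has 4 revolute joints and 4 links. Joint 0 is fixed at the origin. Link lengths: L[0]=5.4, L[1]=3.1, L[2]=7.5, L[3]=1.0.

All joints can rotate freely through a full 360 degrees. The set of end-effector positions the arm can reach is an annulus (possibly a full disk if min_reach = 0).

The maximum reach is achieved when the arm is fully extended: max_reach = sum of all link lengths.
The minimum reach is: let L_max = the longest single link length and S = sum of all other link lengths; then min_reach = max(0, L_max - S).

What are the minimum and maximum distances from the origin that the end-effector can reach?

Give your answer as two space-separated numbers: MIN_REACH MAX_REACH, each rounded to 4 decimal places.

Link lengths: [5.4, 3.1, 7.5, 1.0]
max_reach = 5.4 + 3.1 + 7.5 + 1 = 17
L_max = max([5.4, 3.1, 7.5, 1.0]) = 7.5
S (sum of others) = 17 - 7.5 = 9.5
min_reach = max(0, 7.5 - 9.5) = max(0, -2) = 0

Answer: 0.0000 17.0000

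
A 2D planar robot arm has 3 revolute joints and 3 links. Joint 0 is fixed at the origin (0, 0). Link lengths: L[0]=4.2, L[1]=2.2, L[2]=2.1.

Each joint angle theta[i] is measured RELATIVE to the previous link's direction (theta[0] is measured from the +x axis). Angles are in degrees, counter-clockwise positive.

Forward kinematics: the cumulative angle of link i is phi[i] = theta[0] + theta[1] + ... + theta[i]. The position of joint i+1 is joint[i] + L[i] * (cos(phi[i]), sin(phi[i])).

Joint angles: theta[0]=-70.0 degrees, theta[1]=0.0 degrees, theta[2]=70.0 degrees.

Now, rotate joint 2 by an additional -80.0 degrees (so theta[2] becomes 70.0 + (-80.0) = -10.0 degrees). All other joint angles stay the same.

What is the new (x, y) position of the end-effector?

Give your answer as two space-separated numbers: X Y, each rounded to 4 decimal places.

joint[0] = (0.0000, 0.0000)  (base)
link 0: phi[0] = -70 = -70 deg
  cos(-70 deg) = 0.3420, sin(-70 deg) = -0.9397
  joint[1] = (0.0000, 0.0000) + 4.2 * (0.3420, -0.9397) = (0.0000 + 1.4365, 0.0000 + -3.9467) = (1.4365, -3.9467)
link 1: phi[1] = -70 + 0 = -70 deg
  cos(-70 deg) = 0.3420, sin(-70 deg) = -0.9397
  joint[2] = (1.4365, -3.9467) + 2.2 * (0.3420, -0.9397) = (1.4365 + 0.7524, -3.9467 + -2.0673) = (2.1889, -6.0140)
link 2: phi[2] = -70 + 0 + -10 = -80 deg
  cos(-80 deg) = 0.1736, sin(-80 deg) = -0.9848
  joint[3] = (2.1889, -6.0140) + 2.1 * (0.1736, -0.9848) = (2.1889 + 0.3647, -6.0140 + -2.0681) = (2.5536, -8.0821)
End effector: (2.5536, -8.0821)

Answer: 2.5536 -8.0821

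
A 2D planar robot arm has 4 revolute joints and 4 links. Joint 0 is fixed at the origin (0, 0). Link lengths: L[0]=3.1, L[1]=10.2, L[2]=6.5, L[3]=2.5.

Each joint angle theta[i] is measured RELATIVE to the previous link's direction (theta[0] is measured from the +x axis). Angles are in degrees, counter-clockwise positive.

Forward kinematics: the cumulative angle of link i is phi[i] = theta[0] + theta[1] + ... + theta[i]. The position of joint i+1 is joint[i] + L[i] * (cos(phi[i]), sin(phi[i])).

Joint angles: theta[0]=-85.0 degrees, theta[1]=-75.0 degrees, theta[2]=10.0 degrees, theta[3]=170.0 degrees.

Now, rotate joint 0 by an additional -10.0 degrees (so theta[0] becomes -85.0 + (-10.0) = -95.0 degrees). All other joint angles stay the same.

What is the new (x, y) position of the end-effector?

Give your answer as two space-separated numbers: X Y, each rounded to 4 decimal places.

joint[0] = (0.0000, 0.0000)  (base)
link 0: phi[0] = -95 = -95 deg
  cos(-95 deg) = -0.0872, sin(-95 deg) = -0.9962
  joint[1] = (0.0000, 0.0000) + 3.1 * (-0.0872, -0.9962) = (0.0000 + -0.2702, 0.0000 + -3.0882) = (-0.2702, -3.0882)
link 1: phi[1] = -95 + -75 = -170 deg
  cos(-170 deg) = -0.9848, sin(-170 deg) = -0.1736
  joint[2] = (-0.2702, -3.0882) + 10.2 * (-0.9848, -0.1736) = (-0.2702 + -10.0450, -3.0882 + -1.7712) = (-10.3152, -4.8594)
link 2: phi[2] = -95 + -75 + 10 = -160 deg
  cos(-160 deg) = -0.9397, sin(-160 deg) = -0.3420
  joint[3] = (-10.3152, -4.8594) + 6.5 * (-0.9397, -0.3420) = (-10.3152 + -6.1080, -4.8594 + -2.2231) = (-16.4232, -7.0825)
link 3: phi[3] = -95 + -75 + 10 + 170 = 10 deg
  cos(10 deg) = 0.9848, sin(10 deg) = 0.1736
  joint[4] = (-16.4232, -7.0825) + 2.5 * (0.9848, 0.1736) = (-16.4232 + 2.4620, -7.0825 + 0.4341) = (-13.9612, -6.6484)
End effector: (-13.9612, -6.6484)

Answer: -13.9612 -6.6484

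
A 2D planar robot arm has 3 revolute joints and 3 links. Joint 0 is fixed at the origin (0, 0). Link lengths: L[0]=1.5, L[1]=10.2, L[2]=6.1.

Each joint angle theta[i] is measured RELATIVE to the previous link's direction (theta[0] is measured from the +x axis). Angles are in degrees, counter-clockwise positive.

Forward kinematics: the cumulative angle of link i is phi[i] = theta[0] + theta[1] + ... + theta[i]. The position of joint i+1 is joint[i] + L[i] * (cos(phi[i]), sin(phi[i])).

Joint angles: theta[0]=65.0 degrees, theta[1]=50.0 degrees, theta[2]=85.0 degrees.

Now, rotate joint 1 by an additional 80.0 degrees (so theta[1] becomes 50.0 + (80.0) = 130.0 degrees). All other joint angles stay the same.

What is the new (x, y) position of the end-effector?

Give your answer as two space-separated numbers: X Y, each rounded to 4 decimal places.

Answer: -8.1593 -7.2878

Derivation:
joint[0] = (0.0000, 0.0000)  (base)
link 0: phi[0] = 65 = 65 deg
  cos(65 deg) = 0.4226, sin(65 deg) = 0.9063
  joint[1] = (0.0000, 0.0000) + 1.5 * (0.4226, 0.9063) = (0.0000 + 0.6339, 0.0000 + 1.3595) = (0.6339, 1.3595)
link 1: phi[1] = 65 + 130 = 195 deg
  cos(195 deg) = -0.9659, sin(195 deg) = -0.2588
  joint[2] = (0.6339, 1.3595) + 10.2 * (-0.9659, -0.2588) = (0.6339 + -9.8524, 1.3595 + -2.6400) = (-9.2185, -1.2805)
link 2: phi[2] = 65 + 130 + 85 = 280 deg
  cos(280 deg) = 0.1736, sin(280 deg) = -0.9848
  joint[3] = (-9.2185, -1.2805) + 6.1 * (0.1736, -0.9848) = (-9.2185 + 1.0593, -1.2805 + -6.0073) = (-8.1593, -7.2878)
End effector: (-8.1593, -7.2878)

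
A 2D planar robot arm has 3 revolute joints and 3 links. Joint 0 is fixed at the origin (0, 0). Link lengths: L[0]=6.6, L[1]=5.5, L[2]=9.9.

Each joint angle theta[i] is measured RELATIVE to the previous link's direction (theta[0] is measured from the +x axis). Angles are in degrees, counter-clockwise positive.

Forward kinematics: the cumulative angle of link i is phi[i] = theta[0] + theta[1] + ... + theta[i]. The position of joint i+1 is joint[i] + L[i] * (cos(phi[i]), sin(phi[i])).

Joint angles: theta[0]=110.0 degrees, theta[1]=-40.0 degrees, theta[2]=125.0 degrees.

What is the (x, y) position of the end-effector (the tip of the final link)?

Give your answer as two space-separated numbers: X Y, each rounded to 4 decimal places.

joint[0] = (0.0000, 0.0000)  (base)
link 0: phi[0] = 110 = 110 deg
  cos(110 deg) = -0.3420, sin(110 deg) = 0.9397
  joint[1] = (0.0000, 0.0000) + 6.6 * (-0.3420, 0.9397) = (0.0000 + -2.2573, 0.0000 + 6.2020) = (-2.2573, 6.2020)
link 1: phi[1] = 110 + -40 = 70 deg
  cos(70 deg) = 0.3420, sin(70 deg) = 0.9397
  joint[2] = (-2.2573, 6.2020) + 5.5 * (0.3420, 0.9397) = (-2.2573 + 1.8811, 6.2020 + 5.1683) = (-0.3762, 11.3703)
link 2: phi[2] = 110 + -40 + 125 = 195 deg
  cos(195 deg) = -0.9659, sin(195 deg) = -0.2588
  joint[3] = (-0.3762, 11.3703) + 9.9 * (-0.9659, -0.2588) = (-0.3762 + -9.5627, 11.3703 + -2.5623) = (-9.9389, 8.8080)
End effector: (-9.9389, 8.8080)

Answer: -9.9389 8.8080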